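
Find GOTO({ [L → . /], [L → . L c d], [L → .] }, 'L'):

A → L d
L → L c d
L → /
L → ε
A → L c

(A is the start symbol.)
{ [L → L . c d] }

GOTO(I, 'L') = CLOSURE({ [A → αX.β] : [A → α.Xβ] ∈ I, X = 'L' })

Items with dot before 'L', with the dot advanced:
  [L → . L c d] → [L → L . c d]
Closure adds nothing (no advanced item has the dot before a non-terminal).

GOTO = { [L → L . c d] }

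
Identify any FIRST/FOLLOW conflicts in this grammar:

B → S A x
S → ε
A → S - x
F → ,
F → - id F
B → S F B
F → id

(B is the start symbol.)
No FIRST/FOLLOW conflicts.

Nullable non-terminals: S.
S has a nullable alternative but only one production, so nothing to check.

A, B, F have no nullable alternative, so no FIRST/FOLLOW check is needed there.

No FIRST/FOLLOW conflicts found.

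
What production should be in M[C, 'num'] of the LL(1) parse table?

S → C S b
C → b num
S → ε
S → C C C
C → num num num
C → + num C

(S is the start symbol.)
To find M[C, 'num'], we find productions for C where 'num' is in the predict set (PREDICT(N → α) = (FIRST(α) \ {ε}) ∪ (FOLLOW(N) if α ⇒* ε)).

C → b num: PREDICT = { 'b' }
C → num num num: PREDICT = { 'num' }
  'num' is in predict set, so this production goes in M[C, 'num']
C → + num C: PREDICT = { '+' }

M[C, 'num'] = C → num num num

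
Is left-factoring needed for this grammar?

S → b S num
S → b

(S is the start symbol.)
Left-factoring is needed when two productions for the same non-terminal
share a common prefix on the right-hand side.

Productions for S:
  S → b S num
  S → b

Found common prefix 'b' in productions for S

Answer: Yes, S has productions with common prefix 'b'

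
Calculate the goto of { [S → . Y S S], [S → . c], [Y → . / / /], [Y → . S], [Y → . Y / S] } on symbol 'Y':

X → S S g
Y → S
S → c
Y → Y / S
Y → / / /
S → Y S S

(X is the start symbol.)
{ [S → . Y S S], [S → . c], [S → Y . S S], [Y → . / / /], [Y → . S], [Y → . Y / S], [Y → Y . / S] }

GOTO(I, 'Y') = CLOSURE({ [A → αX.β] : [A → α.Xβ] ∈ I, X = 'Y' })

Items with dot before 'Y', with the dot advanced:
  [S → . Y S S] → [S → Y . S S]
  [Y → . Y / S] → [Y → Y . / S]
Closure of the advanced items:
  [S → Y . S S] has the dot before S: add [S → . c], [S → . Y S S]
  [S → . Y S S] has the dot before Y: add [Y → . S], [Y → . Y / S], [Y → . / / /]

GOTO = { [S → . Y S S], [S → . c], [S → Y . S S], [Y → . / / /], [Y → . S], [Y → . Y / S], [Y → Y . / S] }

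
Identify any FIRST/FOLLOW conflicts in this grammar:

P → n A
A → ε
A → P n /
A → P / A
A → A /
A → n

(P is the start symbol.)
Yes. A → P n '/' with FOLLOW(A) on { 'n' }; A → P '/' A with FOLLOW(A) on { 'n' }; A → A '/' with FOLLOW(A) on { '/', 'n' }; A → n with FOLLOW(A) on { 'n' }

A FIRST/FOLLOW conflict occurs when a non-terminal N has a nullable alternative N → β (β ⇒* ε) and another alternative N → α with FIRST(α) ∩ FOLLOW(N) ≠ ∅: on such a lookahead the parser cannot decide between expanding α and letting N vanish via β.

Nullable non-terminals: A.
FIRST sets used below: FIRST(P) = { 'n' }, FIRST(A) = { '/', 'n', ε }

A: nullable alternative(s) A → ε; FOLLOW(A) = { $, '/', 'n' }
  A → ε: FIRST \ {ε} = { } — this is the only nullable alternative, skip
  A → P n /: FIRST \ {ε} = { 'n' } — overlaps FOLLOW(A) on { 'n' }: CONFLICT
  A → P / A: FIRST \ {ε} = { 'n' } — overlaps FOLLOW(A) on { 'n' }: CONFLICT
  A → A /: FIRST \ {ε} = { '/', 'n' } — overlaps FOLLOW(A) on { '/', 'n' }: CONFLICT
  A → n: FIRST \ {ε} = { 'n' } — overlaps FOLLOW(A) on { 'n' }: CONFLICT

P has no nullable alternative, so no FIRST/FOLLOW check is needed there.

So the grammar has 4 FIRST/FOLLOW conflicts (marked CONFLICT above).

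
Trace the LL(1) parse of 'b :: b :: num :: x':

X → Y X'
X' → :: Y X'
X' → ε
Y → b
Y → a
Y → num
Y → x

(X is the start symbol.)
LL(1) parsing maintains a stack (initially the start symbol over $) and the input. At each step: if the stack top is a terminal, match it against the current input token; if it is a non-terminal N, replace it with the RHS of M[N, lookahead] (the unique production whose predict set contains the lookahead).

Stack is shown with the top on the left.

Stack      Input                 Action
---------------------------------------
X $        b :: b :: num :: x $  output X → Y X'
Y X' $     b :: b :: num :: x $  output Y → b
b X' $     b :: b :: num :: x $  match 'b'
X' $       :: b :: num :: x $    output X' → :: Y X'
:: Y X' $  :: b :: num :: x $    match '::'
Y X' $     b :: num :: x $       output Y → b
b X' $     b :: num :: x $       match 'b'
X' $       :: num :: x $         output X' → :: Y X'
:: Y X' $  :: num :: x $         match '::'
Y X' $     num :: x $            output Y → num
num X' $   num :: x $            match 'num'
X' $       :: x $                output X' → :: Y X'
:: Y X' $  :: x $                match '::'
Y X' $     x $                   output Y → x
x X' $     x $                   match 'x'
X' $       $                     output X' → ε
$          $                     accept

The string is accepted.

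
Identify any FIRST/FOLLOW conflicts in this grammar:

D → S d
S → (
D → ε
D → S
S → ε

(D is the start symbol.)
No FIRST/FOLLOW conflicts.

Nullable non-terminals: D, S.
FIRST sets used below: FIRST(S) = { '(', ε }

D: nullable alternative(s) D → ε, D → S; FOLLOW(D) = { $ }
  D → S d: FIRST \ {ε} = { '(', 'd' } — disjoint from FOLLOW(D)
  D → ε: FIRST \ {ε} = { } — disjoint from FOLLOW(D)
  D → S: FIRST \ {ε} = { '(' } — disjoint from FOLLOW(D)

S: nullable alternative(s) S → ε; FOLLOW(S) = { $, 'd' }
  S → (: FIRST \ {ε} = { '(' } — disjoint from FOLLOW(S)
  S → ε: FIRST \ {ε} = { } — this is the only nullable alternative, skip

No FIRST/FOLLOW conflicts found.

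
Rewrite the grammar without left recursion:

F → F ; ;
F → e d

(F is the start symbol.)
F is directly left-recursive. The standard transformation for
  A → A α₁ | ... | A α_m | β₁ | ... | β_n
is
  A  → β₁ A' | ... | β_n A'
  A' → α₁ A' | ... | α_m A' | ε

F → e d becomes F → e d F'
F → F ; ; becomes F' → ; ; F'
Add F' → ε

Resulting grammar:
F → e d F'
F' → ; ; F'
F' → ε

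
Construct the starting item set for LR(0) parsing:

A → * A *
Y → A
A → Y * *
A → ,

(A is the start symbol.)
First, augment the grammar with A' → A
I₀ = CLOSURE({ [A' → . A] }):
  [A' → . A] has the dot before A: add [A → . * A *], [A → . Y * *], [A → . ,]
  [A → . Y * *] has the dot before Y: add [Y → . A]
No further items can be added.

I₀ = { [A → . * A *], [A → . ,], [A → . Y * *], [A' → . A], [Y → . A] }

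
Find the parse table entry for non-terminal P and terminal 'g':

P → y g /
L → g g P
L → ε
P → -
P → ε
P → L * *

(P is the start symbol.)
To find M[P, 'g'], we find productions for P where 'g' is in the predict set (PREDICT(N → α) = (FIRST(α) \ {ε}) ∪ (FOLLOW(N) if α ⇒* ε)).

Relevant sets:
  FIRST(L) = { 'g', ε }
  FOLLOW(P) = { $, '*' }

P → y g /: PREDICT = { 'y' }
P → -: PREDICT = { '-' }
P → ε: PREDICT = { $, '*' }
P → L * *: PREDICT = { '*', 'g' }
  'g' is in predict set, so this production goes in M[P, 'g']

M[P, 'g'] = P → L * *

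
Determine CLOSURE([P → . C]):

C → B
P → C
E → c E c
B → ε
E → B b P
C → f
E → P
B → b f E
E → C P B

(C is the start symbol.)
To compute CLOSURE, for each item [A → α.Bβ] where B is a non-terminal, add [B → .γ] for all productions B → γ; repeat for the newly added items until nothing changes.

Start with: [P → . C]
  [P → . C] has the dot before C: add [C → . B], [C → . f]
  [C → . B] has the dot before B: add [B → .], [B → . b f E]
No further items can be added.

CLOSURE = { [B → . b f E], [B → .], [C → . B], [C → . f], [P → . C] }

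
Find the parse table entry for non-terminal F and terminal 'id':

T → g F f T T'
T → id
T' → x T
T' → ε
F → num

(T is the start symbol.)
Empty (error entry)

To find M[F, 'id'], we find productions for F where 'id' is in the predict set (PREDICT(N → α) = (FIRST(α) \ {ε}) ∪ (FOLLOW(N) if α ⇒* ε)).

F → num: PREDICT = { 'num' }

M[F, 'id'] is empty (no production applies)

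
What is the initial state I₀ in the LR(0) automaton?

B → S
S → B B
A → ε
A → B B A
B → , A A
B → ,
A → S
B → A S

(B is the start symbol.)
First, augment the grammar with B' → B
I₀ = CLOSURE({ [B' → . B] }):
  [B' → . B] has the dot before B: add [B → . S], [B → . , A A], [B → . ,], [B → . A S]
  [B → . S] has the dot before S: add [S → . B B]
  [B → . A S] has the dot before A: add [A → .], [A → . B B A], [A → . S]
No further items can be added.

I₀ = { [A → . B B A], [A → . S], [A → .], [B → . , A A], [B → . ,], [B → . A S], [B → . S], [B' → . B], [S → . B B] }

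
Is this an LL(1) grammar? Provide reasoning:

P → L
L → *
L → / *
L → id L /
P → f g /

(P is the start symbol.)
A grammar is LL(1) if for each non-terminal N with multiple productions, the predict sets of those productions are pairwise disjoint, where PREDICT(N → α) = (FIRST(α) \ {ε}) ∪ (FOLLOW(N) if α ⇒* ε).

Relevant sets:
  FIRST(L) = { '*', '/', 'id' }

For P:
  PREDICT(P → L) = { '*', '/', 'id' }
  PREDICT(P → f g '/') = { 'f' }
For L:
  PREDICT(L → '*') = { '*' }
  PREDICT(L → '/' '*') = { '/' }
  PREDICT(L → id L '/') = { 'id' }

All predict sets are disjoint. The grammar IS LL(1).

Answer: Yes, the grammar is LL(1).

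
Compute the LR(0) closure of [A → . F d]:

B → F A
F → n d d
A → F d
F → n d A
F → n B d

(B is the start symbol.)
Start with: [A → . F d]
  [A → . F d] has the dot before F: add [F → . n d d], [F → . n d A], [F → . n B d]
No further items can be added.

CLOSURE = { [A → . F d], [F → . n B d], [F → . n d A], [F → . n d d] }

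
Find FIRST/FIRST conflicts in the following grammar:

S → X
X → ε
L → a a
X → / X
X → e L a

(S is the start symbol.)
A FIRST/FIRST conflict occurs when two productions N → α and N → β for the same non-terminal have FIRST(α) ∩ FIRST(β) ≠ ∅ (with ε ∈ FIRST of a nullable right-hand side, so two nullable alternatives also conflict).

Productions for X:
  X → ε: FIRST = { ε }
  X → / X: FIRST = { '/' }
  X → e L a: FIRST = { 'e' }
S, L have only one production, so no FIRST/FIRST conflict is possible there.

All alternatives of each non-terminal have pairwise disjoint FIRST sets.

Answer: No FIRST/FIRST conflicts.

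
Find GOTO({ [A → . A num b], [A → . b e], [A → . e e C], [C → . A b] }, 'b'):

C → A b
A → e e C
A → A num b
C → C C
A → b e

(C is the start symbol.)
{ [A → b . e] }

GOTO(I, 'b') = CLOSURE({ [A → αX.β] : [A → α.Xβ] ∈ I, X = 'b' })

Items with dot before 'b', with the dot advanced:
  [A → . b e] → [A → b . e]
Closure adds nothing (no advanced item has the dot before a non-terminal).

GOTO = { [A → b . e] }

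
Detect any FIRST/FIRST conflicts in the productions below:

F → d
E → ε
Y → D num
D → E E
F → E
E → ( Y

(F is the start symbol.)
A FIRST/FIRST conflict occurs when two productions N → α and N → β for the same non-terminal have FIRST(α) ∩ FIRST(β) ≠ ∅ (with ε ∈ FIRST of a nullable right-hand side, so two nullable alternatives also conflict).

FIRST sets of the non-terminals at (or reachable through a nullable prefix from) the front of some alternative:
  FIRST(E) = { '(', ε }

Productions for F:
  F → d: FIRST = { 'd' }
  F → E: FIRST = { '(', ε }
Productions for E:
  E → ε: FIRST = { ε }
  E → ( Y: FIRST = { '(' }
Y, D have only one production, so no FIRST/FIRST conflict is possible there.

All alternatives of each non-terminal have pairwise disjoint FIRST sets.

Answer: No FIRST/FIRST conflicts.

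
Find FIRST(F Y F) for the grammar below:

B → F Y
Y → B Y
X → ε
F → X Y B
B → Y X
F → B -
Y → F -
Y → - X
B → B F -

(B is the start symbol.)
{ '-' }

FIRST sets of the non-terminals involved (from the grammar, by fixed-point iteration):
  FIRST(F) = { '-' }

To compute FIRST(F Y F), process the symbols left to right:
Symbol F is a non-terminal. Add FIRST(F) \ {ε} = { '-' }
F is not nullable (ε ∉ FIRST(F)), so stop here.
FIRST(F Y F) = { '-' }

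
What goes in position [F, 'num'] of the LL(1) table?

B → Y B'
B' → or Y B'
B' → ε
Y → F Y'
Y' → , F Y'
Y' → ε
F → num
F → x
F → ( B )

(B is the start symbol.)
F → num

To find M[F, 'num'], we find productions for F where 'num' is in the predict set (PREDICT(N → α) = (FIRST(α) \ {ε}) ∪ (FOLLOW(N) if α ⇒* ε)).

F → num: PREDICT = { 'num' }
  'num' is in predict set, so this production goes in M[F, 'num']
F → x: PREDICT = { 'x' }
F → ( B ): PREDICT = { '(' }

M[F, 'num'] = F → num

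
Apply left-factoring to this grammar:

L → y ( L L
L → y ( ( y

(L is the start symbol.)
Left-factoring transforms A → αβ₁ | αβ₂ into A → αA' and A' → β₁ | β₂
(α is the longest common prefix among the alternatives). Repeat until
no nonterminal has two alternatives with a common prefix.

Round 1: L has alternatives sharing prefix 'y ('. Introduce L': L → y ( L'
  Add: L' → L L
  Add: L' → ( y

No remaining common prefixes — done.

Resulting grammar:
L → y ( L'
L' → L L
L' → ( y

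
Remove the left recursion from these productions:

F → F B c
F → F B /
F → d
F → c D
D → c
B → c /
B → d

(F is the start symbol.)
F is directly left-recursive. The standard transformation for
  A → A α₁ | ... | A α_m | β₁ | ... | β_n
is
  A  → β₁ A' | ... | β_n A'
  A' → α₁ A' | ... | α_m A' | ε

F → d becomes F → d F'
F → c D becomes F → c D F'
F → F B c becomes F' → B c F'
F → F B / becomes F' → B / F'
Add F' → ε

Productions for other non-terminals are unchanged:
  D → c
  B → c /
  B → d

Resulting grammar:
F → d F'
F → c D F'
F' → B c F'
F' → B / F'
F' → ε
D → c
B → c /
B → d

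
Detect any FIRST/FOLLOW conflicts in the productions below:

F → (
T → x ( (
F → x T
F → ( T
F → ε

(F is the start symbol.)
No FIRST/FOLLOW conflicts.

Nullable non-terminals: F.

F: nullable alternative(s) F → ε; FOLLOW(F) = { $ }
  F → (: FIRST \ {ε} = { '(' } — disjoint from FOLLOW(F)
  F → x T: FIRST \ {ε} = { 'x' } — disjoint from FOLLOW(F)
  F → ( T: FIRST \ {ε} = { '(' } — disjoint from FOLLOW(F)
  F → ε: FIRST \ {ε} = { } — this is the only nullable alternative, skip

T has no nullable alternative, so no FIRST/FOLLOW check is needed there.

No FIRST/FOLLOW conflicts found.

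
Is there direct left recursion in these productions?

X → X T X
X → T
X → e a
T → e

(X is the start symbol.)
Yes, X is left-recursive

Direct left recursion occurs when N → N α for some non-terminal N (the right-hand side begins with the left-hand side itself).

X → X T X: LEFT RECURSIVE (starts with X)
X → T: starts with T
X → e a: starts with e
T → e: starts with e

The grammar has direct left recursion on: X.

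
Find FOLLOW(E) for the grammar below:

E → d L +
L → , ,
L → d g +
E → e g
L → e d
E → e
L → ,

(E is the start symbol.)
{ $ }

E is the start symbol, so $ ∈ FOLLOW(E).
E does not occur on any right-hand side.

Taking the union: FOLLOW(E) = { $ }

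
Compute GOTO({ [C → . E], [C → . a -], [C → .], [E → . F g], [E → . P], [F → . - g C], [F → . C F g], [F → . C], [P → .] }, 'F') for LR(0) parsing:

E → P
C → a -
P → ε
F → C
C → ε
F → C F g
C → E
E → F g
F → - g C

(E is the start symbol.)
GOTO(I, 'F') = CLOSURE({ [A → αX.β] : [A → α.Xβ] ∈ I, X = 'F' })

Items with dot before 'F', with the dot advanced:
  [E → . F g] → [E → F . g]
Closure adds nothing (no advanced item has the dot before a non-terminal).

GOTO = { [E → F . g] }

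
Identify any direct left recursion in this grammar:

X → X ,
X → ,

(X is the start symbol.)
Yes, X is left-recursive

X → X ,: LEFT RECURSIVE (starts with X)
X → ,: starts with ','

The grammar has direct left recursion on: X.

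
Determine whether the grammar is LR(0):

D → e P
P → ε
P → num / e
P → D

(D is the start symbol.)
Augment with D' → D and build the canonical LR(0) collection (I0 = CLOSURE({[D' → . D]}), then GOTO on every symbol after a dot until no new states appear). It has 8 states:
  I0: { [D → . e P], [D' → . D] }  — shift
  I1: { [D' → D .] }  — accept
  I2: { [D → . e P], [D → e . P], [P → . D], [P → . num / e], [P → .] }  — shift, reduce
  I3: { [P → D .] }  — reduce
  I4: { [D → e P .] }  — reduce
  I5: { [P → num . / e] }  — shift
  I6: { [P → num / . e] }  — shift
  I7: { [P → num / e .] }  — reduce

Conflict in state I2:
  Shift-reduce conflict between [P → .] and [D → . e P]
So the grammar is NOT LR(0).

Answer: No. Shift-reduce conflict between [P → .] and [D → . e P]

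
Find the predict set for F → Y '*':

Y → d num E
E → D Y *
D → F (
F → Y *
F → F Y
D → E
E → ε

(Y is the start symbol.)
{ 'd' }

PREDICT(F → Y '*') = (FIRST(RHS) \ {ε}) ∪ (FOLLOW(F) if ε ∈ FIRST(RHS), i.e. RHS ⇒* ε)
FIRST(Y) = { 'd' }
FIRST(Y '*') = { 'd' }
ε ∉ FIRST(Y '*'), so FOLLOW(F) is not added.
PREDICT(F → Y '*') = { 'd' }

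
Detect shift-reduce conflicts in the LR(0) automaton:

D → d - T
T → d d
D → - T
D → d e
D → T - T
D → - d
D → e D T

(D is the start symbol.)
Augment with D' → D and build the canonical LR(0) collection (I0 = CLOSURE({[D' → . D]}), then GOTO on every symbol after a dot until no new states appear). It has 17 states:
  I0: { [D → . - T], [D → . - d], [D → . T - T], [D → . d - T], [D → . d e], [D → . e D T], [D' → . D], [T → . d d] }  — shift
  I1: { [D → - . T], [D → - . d], [T → . d d] }  — shift
  I2: { [D' → D .] }  — accept
  I3: { [D → T . - T] }  — shift
  I4: { [D → d . - T], [D → d . e], [T → d . d] }  — shift
  I5: { [D → . - T], [D → . - d], [D → . T - T], [D → . d - T], [D → . d e], [D → . e D T], [D → e . D T], [T → . d d] }  — shift
  I6: { [D → e D . T], [T → . d d] }  — shift
  I7: { [D → e D T .] }  — reduce
  I8: { [T → d . d] }  — shift
  I9: { [T → d d .] }  — reduce
  I10: { [D → d - . T], [T → . d d] }  — shift
  I11: { [D → d e .] }  — reduce
  I12: { [D → d - T .] }  — reduce
  I13: { [D → T - . T], [T → . d d] }  — shift
  I14: { [D → T - T .] }  — reduce
  I15: { [D → - T .] }  — reduce
  I16: { [D → - d .], [T → d . d] }  — shift, reduce

I16 contains reduce item [D → - d .] and shift item [T → d . d] — shift-reduce conflict.

Answer: Yes — I16: [D → - d .] vs [T → d . d]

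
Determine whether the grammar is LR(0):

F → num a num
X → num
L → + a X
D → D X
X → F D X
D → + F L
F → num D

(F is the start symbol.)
No. Shift-reduce conflict between [F → num D .] and [F → . num D]

A grammar is LR(0) if no state in the canonical LR(0) collection has:
  - both a shift item (dot before a terminal) and a complete item (shift-reduce conflict), or
  - two or more complete items (reduce-reduce conflict; the accept item [F' → F .] counts as a complete item here).

Augment with F' → F and build the canonical LR(0) collection (I0 = CLOSURE({[F' → . F]}), then GOTO on every symbol after a dot until no new states appear). It has 17 states:
  I0: { [F → . num D], [F → . num a num], [F' → . F] }  — shift
  I1: { [F' → F .] }  — accept
  I2: { [D → . + F L], [D → . D X], [F → num . D], [F → num . a num] }  — shift
  I3: { [D → + . F L], [F → . num D], [F → . num a num] }  — shift
  I4: { [D → D . X], [F → . num D], [F → . num a num], [F → num D .], [X → . F D X], [X → . num] }  — shift, reduce
  I5: { [F → num a . num] }  — shift
  I6: { [F → num a num .] }  — reduce
  I7: { [D → . + F L], [D → . D X], [X → F . D X] }  — shift
  I8: { [D → D X .] }  — reduce
  I9: { [D → . + F L], [D → . D X], [F → num . D], [F → num . a num], [X → num .] }  — shift, reduce
  I10: { [D → D . X], [F → . num D], [F → . num a num], [X → . F D X], [X → . num], [X → F D . X] }  — shift
  I11: { [D → D X .], [X → F D X .] }  — 2 reduces
  I12: { [D → + F . L], [L → . + a X] }  — shift
  I13: { [L → + . a X] }  — shift
  I14: { [D → + F L .] }  — reduce
  I15: { [F → . num D], [F → . num a num], [L → + a . X], [X → . F D X], [X → . num] }  — shift
  I16: { [L → + a X .] }  — reduce

Conflict in state I4:
  Shift-reduce conflict between [F → num D .] and [F → . num D]
So the grammar is NOT LR(0).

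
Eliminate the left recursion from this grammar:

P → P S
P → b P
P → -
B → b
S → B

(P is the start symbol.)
P is directly left-recursive. The standard transformation for
  A → A α₁ | ... | A α_m | β₁ | ... | β_n
is
  A  → β₁ A' | ... | β_n A'
  A' → α₁ A' | ... | α_m A' | ε

P → b P becomes P → b P P'
P → - becomes P → - P'
P → P S becomes P' → S P'
Add P' → ε

Productions for other non-terminals are unchanged:
  B → b
  S → B

Resulting grammar:
P → b P P'
P → - P'
P' → S P'
P' → ε
B → b
S → B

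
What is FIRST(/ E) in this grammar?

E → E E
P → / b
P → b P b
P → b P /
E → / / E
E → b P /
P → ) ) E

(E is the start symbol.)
{ '/' }

To compute FIRST(/ E), process the symbols left to right:
Symbol / is a terminal. Add '/' and stop.
FIRST(/ E) = { '/' }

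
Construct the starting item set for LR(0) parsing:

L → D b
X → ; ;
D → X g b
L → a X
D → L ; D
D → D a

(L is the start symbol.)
{ [D → . D a], [D → . L ; D], [D → . X g b], [L → . D b], [L → . a X], [L' → . L], [X → . ; ;] }

First, augment the grammar with L' → L
I₀ = CLOSURE({ [L' → . L] }):
  [L' → . L] has the dot before L: add [L → . D b], [L → . a X]
  [L → . D b] has the dot before D: add [D → . X g b], [D → . L ; D], [D → . D a]
  [D → . X g b] has the dot before X: add [X → . ; ;]
No further items can be added.

I₀ = { [D → . D a], [D → . L ; D], [D → . X g b], [L → . D b], [L → . a X], [L' → . L], [X → . ; ;] }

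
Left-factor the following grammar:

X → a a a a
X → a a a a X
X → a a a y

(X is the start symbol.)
Left-factoring transforms A → αβ₁ | αβ₂ into A → αA' and A' → β₁ | β₂
(α is the longest common prefix among the alternatives). Repeat until
no nonterminal has two alternatives with a common prefix.

Round 1: X has alternatives sharing prefix 'a a a'. Introduce X': X → a a a X'
  Add: X' → a
  Add: X' → a X
  Add: X' → y

Round 2: X' has alternatives sharing prefix 'a'. Introduce X'': X' → a X''
  Add: X'' → ε
  Add: X'' → X

No remaining common prefixes — done.

Resulting grammar:
X → a a a X'
X' → a X''
X'' → ε
X'' → X
X' → y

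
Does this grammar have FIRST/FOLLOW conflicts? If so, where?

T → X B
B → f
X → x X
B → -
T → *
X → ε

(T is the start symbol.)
A FIRST/FOLLOW conflict occurs when a non-terminal N has a nullable alternative N → β (β ⇒* ε) and another alternative N → α with FIRST(α) ∩ FOLLOW(N) ≠ ∅: on such a lookahead the parser cannot decide between expanding α and letting N vanish via β.

Nullable non-terminals: X.

X: nullable alternative(s) X → ε; FOLLOW(X) = { '-', 'f' }
  X → x X: FIRST \ {ε} = { 'x' } — disjoint from FOLLOW(X)
  X → ε: FIRST \ {ε} = { } — this is the only nullable alternative, skip

B, T have no nullable alternative, so no FIRST/FOLLOW check is needed there.

No FIRST/FOLLOW conflicts found.

Answer: No FIRST/FOLLOW conflicts.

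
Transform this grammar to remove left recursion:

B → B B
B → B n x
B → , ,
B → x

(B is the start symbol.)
B is directly left-recursive. The standard transformation for
  A → A α₁ | ... | A α_m | β₁ | ... | β_n
is
  A  → β₁ A' | ... | β_n A'
  A' → α₁ A' | ... | α_m A' | ε

B → , , becomes B → , , B'
B → x becomes B → x B'
B → B B becomes B' → B B'
B → B n x becomes B' → n x B'
Add B' → ε

Resulting grammar:
B → , , B'
B → x B'
B' → B B'
B' → n x B'
B' → ε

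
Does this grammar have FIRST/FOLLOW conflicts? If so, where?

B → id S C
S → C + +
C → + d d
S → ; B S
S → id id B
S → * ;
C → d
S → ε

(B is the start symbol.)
Yes. S → C '+' '+' with FOLLOW(S) on { '+', 'd' }

Nullable non-terminals: S.
FIRST sets used below: FIRST(C) = { '+', 'd' }

S: nullable alternative(s) S → ε; FOLLOW(S) = { '+', 'd' }
  S → C + +: FIRST \ {ε} = { '+', 'd' } — overlaps FOLLOW(S) on { '+', 'd' }: CONFLICT
  S → ; B S: FIRST \ {ε} = { ';' } — disjoint from FOLLOW(S)
  S → id id B: FIRST \ {ε} = { 'id' } — disjoint from FOLLOW(S)
  S → * ;: FIRST \ {ε} = { '*' } — disjoint from FOLLOW(S)
  S → ε: FIRST \ {ε} = { } — this is the only nullable alternative, skip

B, C have no nullable alternative, so no FIRST/FOLLOW check is needed there.

So the grammar has 1 FIRST/FOLLOW conflict (marked CONFLICT above).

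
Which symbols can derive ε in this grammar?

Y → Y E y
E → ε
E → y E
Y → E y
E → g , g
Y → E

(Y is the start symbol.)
{ 'E', 'Y' }

ε-productions: E → ε
So E is immediately nullable.
Y → E: every symbol on the right is nullable, so Y is nullable too.
Every non-terminal is now nullable.
Nullable = { 'E', 'Y' }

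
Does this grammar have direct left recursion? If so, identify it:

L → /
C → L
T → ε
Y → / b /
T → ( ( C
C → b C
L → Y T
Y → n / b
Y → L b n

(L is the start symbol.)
Direct left recursion occurs when N → N α for some non-terminal N (the right-hand side begins with the left-hand side itself).

L → /: starts with '/'
C → L: starts with L
T → ε: starts with ε
Y → / b /: starts with '/'
T → ( ( C: starts with '('
C → b C: starts with b
L → Y T: starts with Y
Y → n / b: starts with n
Y → L b n: starts with L

No direct left recursion found.

Answer: No direct left recursion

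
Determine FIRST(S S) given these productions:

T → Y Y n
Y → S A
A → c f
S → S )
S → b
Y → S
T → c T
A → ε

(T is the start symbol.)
{ 'b' }

FIRST sets of the non-terminals involved (from the grammar, by fixed-point iteration):
  FIRST(S) = { 'b' }

To compute FIRST(S S), process the symbols left to right:
Symbol S is a non-terminal. Add FIRST(S) \ {ε} = { 'b' }
S is not nullable (ε ∉ FIRST(S)), so stop here.
FIRST(S S) = { 'b' }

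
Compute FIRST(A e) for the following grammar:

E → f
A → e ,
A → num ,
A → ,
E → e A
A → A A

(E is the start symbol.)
FIRST sets of the non-terminals involved (from the grammar, by fixed-point iteration):
  FIRST(A) = { ',', 'e', 'num' }

To compute FIRST(A e), process the symbols left to right:
Symbol A is a non-terminal. Add FIRST(A) \ {ε} = { ',', 'e', 'num' }
A is not nullable (ε ∉ FIRST(A)), so stop here.
FIRST(A e) = { ',', 'e', 'num' }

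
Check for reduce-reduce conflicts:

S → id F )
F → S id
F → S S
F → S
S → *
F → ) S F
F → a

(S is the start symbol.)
A reduce-reduce conflict occurs when an LR(0) state has two complete items [A → α .] and [B → β .] — both call for a reduction, and with no lookahead the parser cannot choose between them.

Augment with S' → S and build the canonical LR(0) collection (I0 = CLOSURE({[S' → . S]}), then GOTO on every symbol after a dot until no new states appear). It has 13 states:
  I0: { [S → . *], [S → . id F )], [S' → . S] }  — shift
  I1: { [S → * .] }  — reduce
  I2: { [S' → S .] }  — accept
  I3: { [F → . ) S F], [F → . S S], [F → . S id], [F → . S], [F → . a], [S → . *], [S → . id F )], [S → id . F )] }  — shift
  I4: { [F → ) . S F], [S → . *], [S → . id F )] }  — shift
  I5: { [S → id F . )] }  — shift
  I6: { [F → S . S], [F → S . id], [F → S .], [S → . *], [S → . id F )] }  — shift, reduce
  I7: { [F → a .] }  — reduce
  I8: { [F → S S .] }  — reduce
  I9: { [F → . ) S F], [F → . S S], [F → . S id], [F → . S], [F → . a], [F → S id .], [S → . *], [S → . id F )], [S → id . F )] }  — shift, reduce
  I10: { [S → id F ) .] }  — reduce
  I11: { [F → ) S . F], [F → . ) S F], [F → . S S], [F → . S id], [F → . S], [F → . a], [S → . *], [S → . id F )] }  — shift
  I12: { [F → ) S F .] }  — reduce

No state contains more than one complete item.

Answer: No reduce-reduce conflicts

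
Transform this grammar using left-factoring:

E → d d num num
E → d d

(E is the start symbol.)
E → d d E'
E' → num num
E' → ε

Left-factoring transforms A → αβ₁ | αβ₂ into A → αA' and A' → β₁ | β₂
(α is the longest common prefix among the alternatives). Repeat until
no nonterminal has two alternatives with a common prefix.

Round 1: E has alternatives sharing prefix 'd d'. Introduce E': E → d d E'
  Add: E' → num num
  Add: E' → ε

No remaining common prefixes — done.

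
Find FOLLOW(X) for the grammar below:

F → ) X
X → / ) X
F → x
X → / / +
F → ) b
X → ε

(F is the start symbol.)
In F → ) X: X is at the end, add FOLLOW(F)
In X → / ) X: X is at the end; this adds FOLLOW(X) to itself — nothing new

The FOLLOW sets referred to above (computed the same way, to a fixed point):
  FOLLOW(F) = { $ }

Taking the union: FOLLOW(X) = { $ }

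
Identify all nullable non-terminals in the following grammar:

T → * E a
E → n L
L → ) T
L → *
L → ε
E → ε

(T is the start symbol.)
A non-terminal is nullable if it can derive ε (the empty string): either it has an ε-production, or it has a production whose right-hand side consists entirely of nullable non-terminals.

ε-productions: L → ε, E → ε
So L, E are immediately nullable.
No further non-terminal can be added: every production for the remaining non-terminals contains a terminal or a non-nullable non-terminal.
Nullable = { 'E', 'L' }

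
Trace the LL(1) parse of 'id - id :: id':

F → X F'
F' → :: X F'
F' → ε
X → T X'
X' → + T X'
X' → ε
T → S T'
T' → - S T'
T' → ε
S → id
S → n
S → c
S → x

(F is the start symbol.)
LL(1) parsing maintains a stack (initially the start symbol over $) and the input. At each step: if the stack top is a terminal, match it against the current input token; if it is a non-terminal N, replace it with the RHS of M[N, lookahead] (the unique production whose predict set contains the lookahead).

Stack is shown with the top on the left.

Stack           Input            Action
---------------------------------------
F $             id - id :: id $  output F → X F'
X F' $          id - id :: id $  output X → T X'
T X' F' $       id - id :: id $  output T → S T'
S T' X' F' $    id - id :: id $  output S → id
id T' X' F' $   id - id :: id $  match 'id'
T' X' F' $      - id :: id $     output T' → - S T'
- S T' X' F' $  - id :: id $     match '-'
S T' X' F' $    id :: id $       output S → id
id T' X' F' $   id :: id $       match 'id'
T' X' F' $      :: id $          output T' → ε
X' F' $         :: id $          output X' → ε
F' $            :: id $          output F' → :: X F'
:: X F' $       :: id $          match '::'
X F' $          id $             output X → T X'
T X' F' $       id $             output T → S T'
S T' X' F' $    id $             output S → id
id T' X' F' $   id $             match 'id'
T' X' F' $      $                output T' → ε
X' F' $         $                output X' → ε
F' $            $                output F' → ε
$               $                accept

The string is accepted.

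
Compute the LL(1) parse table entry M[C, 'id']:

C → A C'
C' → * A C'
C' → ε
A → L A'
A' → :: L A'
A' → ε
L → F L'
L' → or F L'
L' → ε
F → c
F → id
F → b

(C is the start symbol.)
C → A C'

To find M[C, 'id'], we find productions for C where 'id' is in the predict set (PREDICT(N → α) = (FIRST(α) \ {ε}) ∪ (FOLLOW(N) if α ⇒* ε)).

Relevant sets:
  FIRST(A) = { 'b', 'c', 'id' }

C → A C': PREDICT = { 'b', 'c', 'id' }
  'id' is in predict set, so this production goes in M[C, 'id']

M[C, 'id'] = C → A C'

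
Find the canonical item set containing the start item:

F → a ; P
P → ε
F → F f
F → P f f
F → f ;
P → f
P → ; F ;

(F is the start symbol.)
{ [F → . F f], [F → . P f f], [F → . a ; P], [F → . f ;], [F' → . F], [P → . ; F ;], [P → . f], [P → .] }

First, augment the grammar with F' → F
I₀ = CLOSURE({ [F' → . F] }):
  [F' → . F] has the dot before F: add [F → . a ; P], [F → . F f], [F → . P f f], [F → . f ;]
  [F → . P f f] has the dot before P: add [P → .], [P → . f], [P → . ; F ;]
No further items can be added.

I₀ = { [F → . F f], [F → . P f f], [F → . a ; P], [F → . f ;], [F' → . F], [P → . ; F ;], [P → . f], [P → .] }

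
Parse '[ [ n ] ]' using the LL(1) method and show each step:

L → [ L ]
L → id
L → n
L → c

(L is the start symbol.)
LL(1) parsing maintains a stack (initially the start symbol over $) and the input. At each step: if the stack top is a terminal, match it against the current input token; if it is a non-terminal N, replace it with the RHS of M[N, lookahead] (the unique production whose predict set contains the lookahead).

Stack is shown with the top on the left.

Stack      Input        Action
------------------------------
L $        [ [ n ] ] $  output L → [ L ]
[ L ] $    [ [ n ] ] $  match '['
L ] $      [ n ] ] $    output L → [ L ]
[ L ] ] $  [ n ] ] $    match '['
L ] ] $    n ] ] $      output L → n
n ] ] $    n ] ] $      match 'n'
] ] $      ] ] $        match ']'
] $        ] $          match ']'
$          $            accept

The string is accepted.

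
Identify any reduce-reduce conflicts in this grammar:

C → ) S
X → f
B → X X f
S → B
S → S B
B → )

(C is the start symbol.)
No reduce-reduce conflicts

A reduce-reduce conflict occurs when an LR(0) state has two complete items [A → α .] and [B → β .] — both call for a reduction, and with no lookahead the parser cannot choose between them.

Augment with C' → C and build the canonical LR(0) collection (I0 = CLOSURE({[C' → . C]}), then GOTO on every symbol after a dot until no new states appear). It has 11 states:
  I0: { [C → . ) S], [C' → . C] }  — shift
  I1: { [B → . )], [B → . X X f], [C → ) . S], [S → . B], [S → . S B], [X → . f] }  — shift
  I2: { [C' → C .] }  — accept
  I3: { [B → ) .] }  — reduce
  I4: { [S → B .] }  — reduce
  I5: { [B → . )], [B → . X X f], [C → ) S .], [S → S . B], [X → . f] }  — shift, reduce
  I6: { [B → X . X f], [X → . f] }  — shift
  I7: { [X → f .] }  — reduce
  I8: { [B → X X . f] }  — shift
  I9: { [B → X X f .] }  — reduce
  I10: { [S → S B .] }  — reduce

No state contains more than one complete item.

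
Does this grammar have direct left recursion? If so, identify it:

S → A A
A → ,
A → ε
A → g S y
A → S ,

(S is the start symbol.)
S → A A: starts with A
A → ,: starts with ','
A → ε: starts with ε
A → g S y: starts with g
A → S ,: starts with S

No direct left recursion found.

Answer: No direct left recursion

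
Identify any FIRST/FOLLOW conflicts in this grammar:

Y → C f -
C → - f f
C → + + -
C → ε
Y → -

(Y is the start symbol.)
No FIRST/FOLLOW conflicts.

A FIRST/FOLLOW conflict occurs when a non-terminal N has a nullable alternative N → β (β ⇒* ε) and another alternative N → α with FIRST(α) ∩ FOLLOW(N) ≠ ∅: on such a lookahead the parser cannot decide between expanding α and letting N vanish via β.

Nullable non-terminals: C.

C: nullable alternative(s) C → ε; FOLLOW(C) = { 'f' }
  C → - f f: FIRST \ {ε} = { '-' } — disjoint from FOLLOW(C)
  C → + + -: FIRST \ {ε} = { '+' } — disjoint from FOLLOW(C)
  C → ε: FIRST \ {ε} = { } — this is the only nullable alternative, skip

Y has no nullable alternative, so no FIRST/FOLLOW check is needed there.

No FIRST/FOLLOW conflicts found.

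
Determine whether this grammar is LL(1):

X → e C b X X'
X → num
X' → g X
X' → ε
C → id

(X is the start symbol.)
No. Predict set conflict for X': { 'g' }

Relevant sets:
  FOLLOW(X') = { $, 'g' }

For X:
  PREDICT(X → e C b X X') = { 'e' }
  PREDICT(X → num) = { 'num' }
For X':
  PREDICT(X' → g X) = { 'g' }
  PREDICT(X' → ε) = { $, 'g' }
C has a single production, so nothing to check there.

Conflict found: Predict set conflict for X': { 'g' }
The grammar is NOT LL(1).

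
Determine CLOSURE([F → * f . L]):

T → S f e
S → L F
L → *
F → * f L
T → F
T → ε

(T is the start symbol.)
{ [F → * f . L], [L → . *] }

To compute CLOSURE, for each item [A → α.Bβ] where B is a non-terminal, add [B → .γ] for all productions B → γ; repeat for the newly added items until nothing changes.

Start with: [F → * f . L]
  [F → * f . L] has the dot before L: add [L → . *]
No further items can be added.

CLOSURE = { [F → * f . L], [L → . *] }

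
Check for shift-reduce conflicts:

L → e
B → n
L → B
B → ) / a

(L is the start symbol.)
No shift-reduce conflicts

A shift-reduce conflict occurs when an LR(0) state has both:
  - a complete (reduce) item [A → α .] (dot at the end), and
  - a shift item [B → β . c γ] (dot before a terminal).

Augment with L' → L and build the canonical LR(0) collection (I0 = CLOSURE({[L' → . L]}), then GOTO on every symbol after a dot until no new states appear). It has 8 states:
  I0: { [B → . ) / a], [B → . n], [L → . B], [L → . e], [L' → . L] }  — shift
  I1: { [B → ) . / a] }  — shift
  I2: { [L → B .] }  — reduce
  I3: { [L' → L .] }  — accept
  I4: { [L → e .] }  — reduce
  I5: { [B → n .] }  — reduce
  I6: { [B → ) / . a] }  — shift
  I7: { [B → ) / a .] }  — reduce

No state contains both a complete item and a shift item.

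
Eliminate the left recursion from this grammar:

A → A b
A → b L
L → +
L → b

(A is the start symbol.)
A → b L A'
A' → b A'
A' → ε
L → +
L → b

A is directly left-recursive. The standard transformation for
  A → A α₁ | ... | A α_m | β₁ | ... | β_n
is
  A  → β₁ A' | ... | β_n A'
  A' → α₁ A' | ... | α_m A' | ε

A → b L becomes A → b L A'
A → A b becomes A' → b A'
Add A' → ε

Productions for other non-terminals are unchanged:
  L → +
  L → b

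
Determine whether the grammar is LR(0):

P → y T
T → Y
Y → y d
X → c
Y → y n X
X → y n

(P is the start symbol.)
Augment with P' → P and build the canonical LR(0) collection (I0 = CLOSURE({[P' → . P]}), then GOTO on every symbol after a dot until no new states appear). It has 12 states:
  I0: { [P → . y T], [P' → . P] }  — shift
  I1: { [P' → P .] }  — accept
  I2: { [P → y . T], [T → . Y], [Y → . y d], [Y → . y n X] }  — shift
  I3: { [P → y T .] }  — reduce
  I4: { [T → Y .] }  — reduce
  I5: { [Y → y . d], [Y → y . n X] }  — shift
  I6: { [Y → y d .] }  — reduce
  I7: { [X → . c], [X → . y n], [Y → y n . X] }  — shift
  I8: { [Y → y n X .] }  — reduce
  I9: { [X → c .] }  — reduce
  I10: { [X → y . n] }  — shift
  I11: { [X → y n .] }  — reduce

Every state is either a pure shift/goto state or contains exactly one complete item and nothing to shift — no conflicts. The grammar is LR(0).

Answer: Yes, the grammar is LR(0)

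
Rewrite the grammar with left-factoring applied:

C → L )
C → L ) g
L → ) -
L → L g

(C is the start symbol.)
Left-factoring transforms A → αβ₁ | αβ₂ into A → αA' and A' → β₁ | β₂
(α is the longest common prefix among the alternatives). Repeat until
no nonterminal has two alternatives with a common prefix.

Round 1: C has alternatives sharing prefix 'L )'. Introduce C': C → L ) C'
  Add: C' → ε
  Add: C' → g

No remaining common prefixes — done.

Resulting grammar:
C → L ) C'
C' → ε
C' → g
L → ) -
L → L g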